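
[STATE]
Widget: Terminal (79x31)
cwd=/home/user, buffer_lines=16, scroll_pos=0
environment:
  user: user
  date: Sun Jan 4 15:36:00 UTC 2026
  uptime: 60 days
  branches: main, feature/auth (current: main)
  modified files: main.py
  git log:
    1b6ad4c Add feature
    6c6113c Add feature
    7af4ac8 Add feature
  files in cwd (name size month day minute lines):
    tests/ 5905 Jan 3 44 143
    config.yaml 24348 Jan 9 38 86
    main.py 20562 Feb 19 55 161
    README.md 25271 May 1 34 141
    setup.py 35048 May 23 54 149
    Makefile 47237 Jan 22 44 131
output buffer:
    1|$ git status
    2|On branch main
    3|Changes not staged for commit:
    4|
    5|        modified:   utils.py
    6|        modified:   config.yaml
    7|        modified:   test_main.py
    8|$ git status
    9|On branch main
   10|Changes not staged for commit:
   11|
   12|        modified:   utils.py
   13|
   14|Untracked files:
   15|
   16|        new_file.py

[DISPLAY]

$ git status                                                                   
On branch main                                                                 
Changes not staged for commit:                                                 
                                                                               
        modified:   utils.py                                                   
        modified:   config.yaml                                                
        modified:   test_main.py                                               
$ git status                                                                   
On branch main                                                                 
Changes not staged for commit:                                                 
                                                                               
        modified:   utils.py                                                   
                                                                               
Untracked files:                                                               
                                                                               
        new_file.py                                                            
$ █                                                                            
                                                                               
                                                                               
                                                                               
                                                                               
                                                                               
                                                                               
                                                                               
                                                                               
                                                                               
                                                                               
                                                                               
                                                                               
                                                                               
                                                                               


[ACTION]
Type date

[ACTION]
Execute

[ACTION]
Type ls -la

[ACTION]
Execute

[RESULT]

$ git status                                                                   
On branch main                                                                 
Changes not staged for commit:                                                 
                                                                               
        modified:   utils.py                                                   
        modified:   config.yaml                                                
        modified:   test_main.py                                               
$ git status                                                                   
On branch main                                                                 
Changes not staged for commit:                                                 
                                                                               
        modified:   utils.py                                                   
                                                                               
Untracked files:                                                               
                                                                               
        new_file.py                                                            
$ date                                                                         
Sun Jan 4 15:36:00 UTC 2026                                                    
$ ls -la                                                                       
drwxr-xr-x  1 user group     5905 Jan  3 10:44 tests/                          
-rw-r--r--  1 user group    24348 Jan  9 10:38 config.yaml                     
-rw-r--r--  1 user group    20562 Feb 19 10:55 main.py                         
-rw-r--r--  1 user group    25271 May  1 10:34 README.md                       
-rw-r--r--  1 user group    35048 May 23 10:54 setup.py                        
-rw-r--r--  1 user group    47237 Jan 22 10:44 Makefile                        
$ █                                                                            
                                                                               
                                                                               
                                                                               
                                                                               
                                                                               


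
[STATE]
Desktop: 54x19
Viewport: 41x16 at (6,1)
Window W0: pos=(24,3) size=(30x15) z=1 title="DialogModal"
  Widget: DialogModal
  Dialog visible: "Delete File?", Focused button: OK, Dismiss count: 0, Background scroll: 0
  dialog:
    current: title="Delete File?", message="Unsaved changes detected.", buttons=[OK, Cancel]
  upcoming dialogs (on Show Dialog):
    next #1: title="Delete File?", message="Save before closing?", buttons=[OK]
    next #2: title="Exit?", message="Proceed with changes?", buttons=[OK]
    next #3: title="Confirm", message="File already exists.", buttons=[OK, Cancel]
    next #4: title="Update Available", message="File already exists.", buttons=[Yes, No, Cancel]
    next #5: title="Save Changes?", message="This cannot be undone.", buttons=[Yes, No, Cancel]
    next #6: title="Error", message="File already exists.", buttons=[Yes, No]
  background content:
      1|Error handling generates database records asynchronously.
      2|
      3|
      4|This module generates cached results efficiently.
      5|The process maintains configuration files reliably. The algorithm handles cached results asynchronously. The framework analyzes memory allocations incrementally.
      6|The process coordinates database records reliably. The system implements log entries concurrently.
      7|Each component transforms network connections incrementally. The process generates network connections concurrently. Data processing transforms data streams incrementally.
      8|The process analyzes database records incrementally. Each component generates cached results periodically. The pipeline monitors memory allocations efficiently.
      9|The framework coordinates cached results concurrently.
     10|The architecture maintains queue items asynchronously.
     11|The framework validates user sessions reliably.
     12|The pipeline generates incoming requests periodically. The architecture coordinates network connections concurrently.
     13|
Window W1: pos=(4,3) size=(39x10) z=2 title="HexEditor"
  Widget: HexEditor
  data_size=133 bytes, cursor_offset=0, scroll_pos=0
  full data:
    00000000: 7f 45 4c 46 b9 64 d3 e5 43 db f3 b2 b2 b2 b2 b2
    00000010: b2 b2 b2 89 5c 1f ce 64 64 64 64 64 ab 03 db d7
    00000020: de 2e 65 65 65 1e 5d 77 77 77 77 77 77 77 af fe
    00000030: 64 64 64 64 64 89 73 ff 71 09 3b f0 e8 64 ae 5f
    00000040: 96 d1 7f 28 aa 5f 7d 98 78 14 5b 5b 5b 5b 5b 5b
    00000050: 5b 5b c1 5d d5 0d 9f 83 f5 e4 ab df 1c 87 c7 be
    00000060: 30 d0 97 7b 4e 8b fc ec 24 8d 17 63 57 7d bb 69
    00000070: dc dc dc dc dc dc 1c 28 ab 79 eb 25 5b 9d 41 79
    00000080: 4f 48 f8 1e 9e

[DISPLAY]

                                         
                                         
━━━━━━━━━━━━━━━━━━━━━━━━━━━━━━━━━━━━┓━━━━
HexEditor                           ┃    
────────────────────────────────────┨────
0000000  7F 45 4c 46 b9 64 d3 e5  43┃erat
0000010  b2 b2 b2 89 5c 1f ce 64  64┃    
0000020  de 2e 65 65 65 1e 5d 77  77┃    
0000030  64 64 64 64 64 89 73 ff  71┃────
0000040  96 d1 7f 28 aa 5f 7d 98  78┃e?  
0000050  5b 5b c1 5d d5 0d 9f 83  f5┃ det
━━━━━━━━━━━━━━━━━━━━━━━━━━━━━━━━━━━━┛l   
                  ┃Th└───────────────────
                  ┃The framework coordina
                  ┃The architecture maint
                  ┃The framework validate


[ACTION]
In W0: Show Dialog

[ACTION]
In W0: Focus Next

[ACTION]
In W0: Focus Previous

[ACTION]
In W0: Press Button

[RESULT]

                                         
                                         
━━━━━━━━━━━━━━━━━━━━━━━━━━━━━━━━━━━━┓━━━━
HexEditor                           ┃    
────────────────────────────────────┨────
0000000  7F 45 4c 46 b9 64 d3 e5  43┃erat
0000010  b2 b2 b2 89 5c 1f ce 64  64┃    
0000020  de 2e 65 65 65 1e 5d 77  77┃    
0000030  64 64 64 64 64 89 73 ff  71┃tes 
0000040  96 d1 7f 28 aa 5f 7d 98  78┃ins 
0000050  5b 5b c1 5d d5 0d 9f 83  f5┃nate
━━━━━━━━━━━━━━━━━━━━━━━━━━━━━━━━━━━━┛nsfo
                  ┃The process analyzes d
                  ┃The framework coordina
                  ┃The architecture maint
                  ┃The framework validate


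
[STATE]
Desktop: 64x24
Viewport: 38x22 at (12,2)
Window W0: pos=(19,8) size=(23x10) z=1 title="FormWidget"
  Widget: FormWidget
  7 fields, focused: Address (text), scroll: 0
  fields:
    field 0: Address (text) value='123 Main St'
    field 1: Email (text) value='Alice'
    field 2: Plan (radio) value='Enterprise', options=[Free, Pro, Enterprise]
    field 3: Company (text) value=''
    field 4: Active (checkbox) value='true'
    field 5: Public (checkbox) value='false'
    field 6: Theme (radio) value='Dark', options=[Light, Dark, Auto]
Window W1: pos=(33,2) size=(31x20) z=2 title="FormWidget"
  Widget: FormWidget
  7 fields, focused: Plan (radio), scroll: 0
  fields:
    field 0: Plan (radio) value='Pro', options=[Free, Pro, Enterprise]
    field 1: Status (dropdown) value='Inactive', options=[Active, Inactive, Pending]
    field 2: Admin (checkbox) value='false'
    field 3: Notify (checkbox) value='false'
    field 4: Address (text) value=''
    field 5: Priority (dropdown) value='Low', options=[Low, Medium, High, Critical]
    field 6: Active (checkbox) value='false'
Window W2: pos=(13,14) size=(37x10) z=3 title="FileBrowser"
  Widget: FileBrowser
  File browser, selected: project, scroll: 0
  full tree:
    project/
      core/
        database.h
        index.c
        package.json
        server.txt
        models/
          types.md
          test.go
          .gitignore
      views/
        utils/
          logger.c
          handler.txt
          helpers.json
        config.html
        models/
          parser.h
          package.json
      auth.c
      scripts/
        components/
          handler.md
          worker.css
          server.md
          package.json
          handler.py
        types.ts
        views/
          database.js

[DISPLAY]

                     ┏━━━━━━━━━━━━━━━━
                     ┃ FormWidget     
                     ┠────────────────
                     ┃> Plan:       ( 
                     ┃  Status:     [I
                     ┃  Admin:      [ 
       ┏━━━━━━━━━━━━━┃  Notify:     [ 
       ┃ FormWidget  ┃  Address:    [ 
       ┠─────────────┃  Priority:   [L
       ┃> Address:   ┃  Active:     [ 
       ┃  Email:     ┃                
       ┃  Plan:      ┃                
 ┏━━━━━━━━━━━━━━━━━━━━━━━━━━━━━━━━━━━┓
 ┃ FileBrowser                       ┃
 ┠───────────────────────────────────┨
 ┃> [-] project/                     ┃
 ┃    [+] core/                      ┃
 ┃    [+] views/                     ┃
 ┃    auth.c                         ┃
 ┃    [+] scripts/                   ┃
 ┃                                   ┃
 ┗━━━━━━━━━━━━━━━━━━━━━━━━━━━━━━━━━━━┛


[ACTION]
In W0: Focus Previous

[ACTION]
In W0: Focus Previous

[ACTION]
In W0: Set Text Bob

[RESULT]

                     ┏━━━━━━━━━━━━━━━━
                     ┃ FormWidget     
                     ┠────────────────
                     ┃> Plan:       ( 
                     ┃  Status:     [I
                     ┃  Admin:      [ 
       ┏━━━━━━━━━━━━━┃  Notify:     [ 
       ┃ FormWidget  ┃  Address:    [ 
       ┠─────────────┃  Priority:   [L
       ┃  Address:   ┃  Active:     [ 
       ┃  Email:     ┃                
       ┃  Plan:      ┃                
 ┏━━━━━━━━━━━━━━━━━━━━━━━━━━━━━━━━━━━┓
 ┃ FileBrowser                       ┃
 ┠───────────────────────────────────┨
 ┃> [-] project/                     ┃
 ┃    [+] core/                      ┃
 ┃    [+] views/                     ┃
 ┃    auth.c                         ┃
 ┃    [+] scripts/                   ┃
 ┃                                   ┃
 ┗━━━━━━━━━━━━━━━━━━━━━━━━━━━━━━━━━━━┛


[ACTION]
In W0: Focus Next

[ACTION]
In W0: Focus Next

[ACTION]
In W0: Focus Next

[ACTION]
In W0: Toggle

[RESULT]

                     ┏━━━━━━━━━━━━━━━━
                     ┃ FormWidget     
                     ┠────────────────
                     ┃> Plan:       ( 
                     ┃  Status:     [I
                     ┃  Admin:      [ 
       ┏━━━━━━━━━━━━━┃  Notify:     [ 
       ┃ FormWidget  ┃  Address:    [ 
       ┠─────────────┃  Priority:   [L
       ┃  Address:   ┃  Active:     [ 
       ┃> Email:     ┃                
       ┃  Plan:      ┃                
 ┏━━━━━━━━━━━━━━━━━━━━━━━━━━━━━━━━━━━┓
 ┃ FileBrowser                       ┃
 ┠───────────────────────────────────┨
 ┃> [-] project/                     ┃
 ┃    [+] core/                      ┃
 ┃    [+] views/                     ┃
 ┃    auth.c                         ┃
 ┃    [+] scripts/                   ┃
 ┃                                   ┃
 ┗━━━━━━━━━━━━━━━━━━━━━━━━━━━━━━━━━━━┛


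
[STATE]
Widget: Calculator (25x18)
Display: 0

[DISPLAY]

                        0
┌───┬───┬───┬───┐        
│ 7 │ 8 │ 9 │ ÷ │        
├───┼───┼───┼───┤        
│ 4 │ 5 │ 6 │ × │        
├───┼───┼───┼───┤        
│ 1 │ 2 │ 3 │ - │        
├───┼───┼───┼───┤        
│ 0 │ . │ = │ + │        
├───┼───┼───┼───┤        
│ C │ MC│ MR│ M+│        
└───┴───┴───┴───┘        
                         
                         
                         
                         
                         
                         


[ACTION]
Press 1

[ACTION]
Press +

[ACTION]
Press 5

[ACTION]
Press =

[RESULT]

                        6
┌───┬───┬───┬───┐        
│ 7 │ 8 │ 9 │ ÷ │        
├───┼───┼───┼───┤        
│ 4 │ 5 │ 6 │ × │        
├───┼───┼───┼───┤        
│ 1 │ 2 │ 3 │ - │        
├───┼───┼───┼───┤        
│ 0 │ . │ = │ + │        
├───┼───┼───┼───┤        
│ C │ MC│ MR│ M+│        
└───┴───┴───┴───┘        
                         
                         
                         
                         
                         
                         


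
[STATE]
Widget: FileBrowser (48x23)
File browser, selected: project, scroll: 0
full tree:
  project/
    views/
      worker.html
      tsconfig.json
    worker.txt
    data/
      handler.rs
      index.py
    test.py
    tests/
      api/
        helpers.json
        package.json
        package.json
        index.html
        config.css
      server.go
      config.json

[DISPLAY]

> [-] project/                                  
    [+] views/                                  
    worker.txt                                  
    [+] data/                                   
    test.py                                     
    [+] tests/                                  
                                                
                                                
                                                
                                                
                                                
                                                
                                                
                                                
                                                
                                                
                                                
                                                
                                                
                                                
                                                
                                                
                                                


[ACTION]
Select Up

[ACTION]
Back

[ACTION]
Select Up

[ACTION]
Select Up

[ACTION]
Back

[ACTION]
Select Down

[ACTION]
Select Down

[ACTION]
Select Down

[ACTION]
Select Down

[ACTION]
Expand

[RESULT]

  [-] project/                                  
    [+] views/                                  
    worker.txt                                  
    [+] data/                                   
  > test.py                                     
    [+] tests/                                  
                                                
                                                
                                                
                                                
                                                
                                                
                                                
                                                
                                                
                                                
                                                
                                                
                                                
                                                
                                                
                                                
                                                


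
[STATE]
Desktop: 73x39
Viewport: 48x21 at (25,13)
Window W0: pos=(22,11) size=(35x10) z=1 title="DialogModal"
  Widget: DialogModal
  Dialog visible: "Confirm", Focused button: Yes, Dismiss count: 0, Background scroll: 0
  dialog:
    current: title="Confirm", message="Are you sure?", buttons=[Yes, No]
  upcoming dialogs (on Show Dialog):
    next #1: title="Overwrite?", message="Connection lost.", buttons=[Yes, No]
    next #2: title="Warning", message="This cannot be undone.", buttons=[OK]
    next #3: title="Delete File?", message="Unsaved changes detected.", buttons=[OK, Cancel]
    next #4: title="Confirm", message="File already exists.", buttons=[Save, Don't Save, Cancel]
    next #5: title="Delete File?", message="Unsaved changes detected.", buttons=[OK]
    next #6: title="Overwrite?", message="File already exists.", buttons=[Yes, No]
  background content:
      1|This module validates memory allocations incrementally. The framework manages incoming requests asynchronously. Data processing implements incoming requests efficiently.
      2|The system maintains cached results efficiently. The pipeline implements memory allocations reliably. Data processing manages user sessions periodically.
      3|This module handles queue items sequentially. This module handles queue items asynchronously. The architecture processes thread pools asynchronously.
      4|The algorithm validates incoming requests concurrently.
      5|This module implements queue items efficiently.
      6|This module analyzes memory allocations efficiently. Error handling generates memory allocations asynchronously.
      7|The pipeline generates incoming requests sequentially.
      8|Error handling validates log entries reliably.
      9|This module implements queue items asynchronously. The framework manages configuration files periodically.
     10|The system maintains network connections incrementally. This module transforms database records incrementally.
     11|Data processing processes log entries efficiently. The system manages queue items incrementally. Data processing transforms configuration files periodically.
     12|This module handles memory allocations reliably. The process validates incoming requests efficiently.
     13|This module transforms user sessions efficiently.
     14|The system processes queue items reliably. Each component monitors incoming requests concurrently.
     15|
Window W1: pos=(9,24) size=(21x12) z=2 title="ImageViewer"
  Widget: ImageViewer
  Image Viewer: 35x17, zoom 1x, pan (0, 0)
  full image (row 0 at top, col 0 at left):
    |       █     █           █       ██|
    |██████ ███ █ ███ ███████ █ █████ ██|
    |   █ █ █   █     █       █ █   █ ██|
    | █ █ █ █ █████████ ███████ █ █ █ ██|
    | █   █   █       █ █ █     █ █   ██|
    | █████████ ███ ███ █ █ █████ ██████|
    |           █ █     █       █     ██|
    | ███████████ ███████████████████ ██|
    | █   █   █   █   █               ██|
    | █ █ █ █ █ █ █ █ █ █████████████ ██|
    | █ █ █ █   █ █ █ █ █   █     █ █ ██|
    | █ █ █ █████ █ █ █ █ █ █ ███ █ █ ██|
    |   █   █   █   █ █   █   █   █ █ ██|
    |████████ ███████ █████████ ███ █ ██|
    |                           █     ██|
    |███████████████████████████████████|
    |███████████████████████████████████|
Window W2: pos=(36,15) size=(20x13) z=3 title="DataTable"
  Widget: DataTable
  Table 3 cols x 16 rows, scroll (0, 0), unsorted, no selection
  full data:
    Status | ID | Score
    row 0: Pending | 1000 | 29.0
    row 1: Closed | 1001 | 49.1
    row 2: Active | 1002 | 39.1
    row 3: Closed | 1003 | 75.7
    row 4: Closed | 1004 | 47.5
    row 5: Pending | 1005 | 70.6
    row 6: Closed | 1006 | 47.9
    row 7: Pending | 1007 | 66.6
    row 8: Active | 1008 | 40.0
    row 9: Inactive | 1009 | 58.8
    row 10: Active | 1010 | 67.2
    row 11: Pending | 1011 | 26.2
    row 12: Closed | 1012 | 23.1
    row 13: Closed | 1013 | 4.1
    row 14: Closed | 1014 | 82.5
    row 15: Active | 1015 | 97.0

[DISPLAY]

───────────────────────────────┨                
is mod┌───────────────┐ory allo┃                
e syst│    ┏━━━━━━━━━━━━━━━━━━┓┃                
is mod│ Are┃ DataTable        ┃┃                
e algo│   [┠──────────────────┨┃                
is mod└────┃Status  │ID  │Scor┃┃                
is module a┃────────┼────┼────┃┃                
━━━━━━━━━━━┃Pending │1000│29.0┃┛                
           ┃Closed  │1001│49.1┃                 
           ┃Active  │1002│39.1┃                 
           ┃Closed  │1003│75.7┃                 
━━━━┓      ┃Closed  │1004│47.5┃                 
    ┃      ┃Pending │1005│70.6┃                 
────┨      ┃Closed  │1006│47.9┃                 
    ┃      ┗━━━━━━━━━━━━━━━━━━┛                 
█ ██┃                                           
  █ ┃                                           
███ ┃                                           
  █ ┃                                           
███ ┃                                           
    ┃                                           


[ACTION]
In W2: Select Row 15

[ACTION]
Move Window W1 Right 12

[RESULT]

───────────────────────────────┨                
is mod┌───────────────┐ory allo┃                
e syst│    ┏━━━━━━━━━━━━━━━━━━┓┃                
is mod│ Are┃ DataTable        ┃┃                
e algo│   [┠──────────────────┨┃                
is mod└────┃Status  │ID  │Scor┃┃                
is module a┃────────┼────┼────┃┃                
━━━━━━━━━━━┃Pending │1000│29.0┃┛                
           ┃Closed  │1001│49.1┃                 
           ┃Active  │1002│39.1┃                 
           ┃Closed  │1003│75.7┃                 
━━━━━━━━━━━┃Closed  │1004│47.5┃                 
ageViewer  ┃Pending │1005│70.6┃                 
───────────┃Closed  │1006│47.9┃                 
    █     █┗━━━━━━━━━━━━━━━━━━┛                 
███ ███ █ ███ ██┃                               
█ █ █   █     █ ┃                               
█ █ █ █████████ ┃                               
  █   █       █ ┃                               
███████ ███ ███ ┃                               
        █ █     ┃                               


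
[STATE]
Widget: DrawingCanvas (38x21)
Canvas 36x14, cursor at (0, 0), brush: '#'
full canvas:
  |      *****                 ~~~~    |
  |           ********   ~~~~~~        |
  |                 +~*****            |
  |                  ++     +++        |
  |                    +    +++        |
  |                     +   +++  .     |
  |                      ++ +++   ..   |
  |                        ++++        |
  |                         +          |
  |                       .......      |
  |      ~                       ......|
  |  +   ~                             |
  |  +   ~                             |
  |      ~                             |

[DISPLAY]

+     *****                 ~~~~      
           ********   ~~~~~~          
                 +~*****              
                  ++     +++          
                    +    +++          
                     +   +++  .       
                      ++ +++   ..     
                        ++++          
                         +            
                       .......        
      ~                       ......  
  +   ~                               
  +   ~                               
      ~                               
                                      
                                      
                                      
                                      
                                      
                                      
                                      


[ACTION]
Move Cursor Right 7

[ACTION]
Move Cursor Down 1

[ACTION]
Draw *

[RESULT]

      *****                 ~~~~      
       *   ********   ~~~~~~          
                 +~*****              
                  ++     +++          
                    +    +++          
                     +   +++  .       
                      ++ +++   ..     
                        ++++          
                         +            
                       .......        
      ~                       ......  
  +   ~                               
  +   ~                               
      ~                               
                                      
                                      
                                      
                                      
                                      
                                      
                                      


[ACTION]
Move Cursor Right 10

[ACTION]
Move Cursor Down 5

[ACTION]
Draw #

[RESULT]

      *****                 ~~~~      
       *   ********   ~~~~~~          
                 +~*****              
                  ++     +++          
                    +    +++          
                     +   +++  .       
                 #    ++ +++   ..     
                        ++++          
                         +            
                       .......        
      ~                       ......  
  +   ~                               
  +   ~                               
      ~                               
                                      
                                      
                                      
                                      
                                      
                                      
                                      


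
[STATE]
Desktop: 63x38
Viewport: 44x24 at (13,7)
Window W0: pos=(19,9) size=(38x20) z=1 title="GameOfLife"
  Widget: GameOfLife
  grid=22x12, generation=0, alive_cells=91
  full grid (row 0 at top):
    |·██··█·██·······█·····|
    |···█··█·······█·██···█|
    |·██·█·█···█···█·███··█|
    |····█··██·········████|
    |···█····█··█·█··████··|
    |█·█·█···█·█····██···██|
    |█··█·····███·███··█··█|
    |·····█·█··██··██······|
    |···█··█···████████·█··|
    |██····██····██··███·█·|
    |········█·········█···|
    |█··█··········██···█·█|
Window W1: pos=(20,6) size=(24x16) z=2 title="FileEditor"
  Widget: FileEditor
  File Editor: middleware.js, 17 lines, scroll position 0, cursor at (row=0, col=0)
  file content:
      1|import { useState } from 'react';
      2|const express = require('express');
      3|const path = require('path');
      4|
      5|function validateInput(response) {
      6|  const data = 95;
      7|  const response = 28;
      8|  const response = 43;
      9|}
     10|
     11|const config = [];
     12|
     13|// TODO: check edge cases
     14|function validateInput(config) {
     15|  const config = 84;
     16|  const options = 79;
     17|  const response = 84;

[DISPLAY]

       ┃ FileEditor           ┃             
       ┠──────────────────────┨             
      ┏┃█mport { useState } f▲┃━━━━━━━━━━━━┓
      ┃┃const express = requi█┃            ┃
      ┠┃const path = require(░┃────────────┨
      ┃┃                     ░┃            ┃
      ┃┃function validateInpu░┃            ┃
      ┃┃  const data = 95;   ░┃            ┃
      ┃┃  const response = 28░┃            ┃
      ┃┃  const response = 43░┃            ┃
      ┃┃}                    ░┃            ┃
      ┃┃                     ░┃            ┃
      ┃┃const config = [];   ░┃            ┃
      ┃┃                     ▼┃            ┃
      ┃┗━━━━━━━━━━━━━━━━━━━━━━┛            ┃
      ┃██····██····██··███·█·              ┃
      ┃········█·········█···              ┃
      ┃█··█··········██···█·█              ┃
      ┃                                    ┃
      ┃                                    ┃
      ┃                                    ┃
      ┗━━━━━━━━━━━━━━━━━━━━━━━━━━━━━━━━━━━━┛
                                            
                                            


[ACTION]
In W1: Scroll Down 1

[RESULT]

       ┃ FileEditor           ┃             
       ┠──────────────────────┨             
      ┏┃const express = requi▲┃━━━━━━━━━━━━┓
      ┃┃const path = require(░┃            ┃
      ┠┃                     ░┃────────────┨
      ┃┃function validateInpu█┃            ┃
      ┃┃  const data = 95;   ░┃            ┃
      ┃┃  const response = 28░┃            ┃
      ┃┃  const response = 43░┃            ┃
      ┃┃}                    ░┃            ┃
      ┃┃                     ░┃            ┃
      ┃┃const config = [];   ░┃            ┃
      ┃┃                     ░┃            ┃
      ┃┃// TODO: check edge c▼┃            ┃
      ┃┗━━━━━━━━━━━━━━━━━━━━━━┛            ┃
      ┃██····██····██··███·█·              ┃
      ┃········█·········█···              ┃
      ┃█··█··········██···█·█              ┃
      ┃                                    ┃
      ┃                                    ┃
      ┃                                    ┃
      ┗━━━━━━━━━━━━━━━━━━━━━━━━━━━━━━━━━━━━┛
                                            
                                            


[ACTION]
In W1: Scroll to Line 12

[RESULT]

       ┃ FileEditor           ┃             
       ┠──────────────────────┨             
      ┏┃  const data = 95;   ▲┃━━━━━━━━━━━━┓
      ┃┃  const response = 28░┃            ┃
      ┠┃  const response = 43░┃────────────┨
      ┃┃}                    ░┃            ┃
      ┃┃                     ░┃            ┃
      ┃┃const config = [];   ░┃            ┃
      ┃┃                     ░┃            ┃
      ┃┃// TODO: check edge c░┃            ┃
      ┃┃function validateInpu░┃            ┃
      ┃┃  const config = 84; ░┃            ┃
      ┃┃  const options = 79;█┃            ┃
      ┃┃  const response = 84▼┃            ┃
      ┃┗━━━━━━━━━━━━━━━━━━━━━━┛            ┃
      ┃██····██····██··███·█·              ┃
      ┃········█·········█···              ┃
      ┃█··█··········██···█·█              ┃
      ┃                                    ┃
      ┃                                    ┃
      ┃                                    ┃
      ┗━━━━━━━━━━━━━━━━━━━━━━━━━━━━━━━━━━━━┛
                                            
                                            


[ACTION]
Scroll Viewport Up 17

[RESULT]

                                            
                                            
                                            
                                            
                                            
                                            
       ┏━━━━━━━━━━━━━━━━━━━━━━┓             
       ┃ FileEditor           ┃             
       ┠──────────────────────┨             
      ┏┃  const data = 95;   ▲┃━━━━━━━━━━━━┓
      ┃┃  const response = 28░┃            ┃
      ┠┃  const response = 43░┃────────────┨
      ┃┃}                    ░┃            ┃
      ┃┃                     ░┃            ┃
      ┃┃const config = [];   ░┃            ┃
      ┃┃                     ░┃            ┃
      ┃┃// TODO: check edge c░┃            ┃
      ┃┃function validateInpu░┃            ┃
      ┃┃  const config = 84; ░┃            ┃
      ┃┃  const options = 79;█┃            ┃
      ┃┃  const response = 84▼┃            ┃
      ┃┗━━━━━━━━━━━━━━━━━━━━━━┛            ┃
      ┃██····██····██··███·█·              ┃
      ┃········█·········█···              ┃


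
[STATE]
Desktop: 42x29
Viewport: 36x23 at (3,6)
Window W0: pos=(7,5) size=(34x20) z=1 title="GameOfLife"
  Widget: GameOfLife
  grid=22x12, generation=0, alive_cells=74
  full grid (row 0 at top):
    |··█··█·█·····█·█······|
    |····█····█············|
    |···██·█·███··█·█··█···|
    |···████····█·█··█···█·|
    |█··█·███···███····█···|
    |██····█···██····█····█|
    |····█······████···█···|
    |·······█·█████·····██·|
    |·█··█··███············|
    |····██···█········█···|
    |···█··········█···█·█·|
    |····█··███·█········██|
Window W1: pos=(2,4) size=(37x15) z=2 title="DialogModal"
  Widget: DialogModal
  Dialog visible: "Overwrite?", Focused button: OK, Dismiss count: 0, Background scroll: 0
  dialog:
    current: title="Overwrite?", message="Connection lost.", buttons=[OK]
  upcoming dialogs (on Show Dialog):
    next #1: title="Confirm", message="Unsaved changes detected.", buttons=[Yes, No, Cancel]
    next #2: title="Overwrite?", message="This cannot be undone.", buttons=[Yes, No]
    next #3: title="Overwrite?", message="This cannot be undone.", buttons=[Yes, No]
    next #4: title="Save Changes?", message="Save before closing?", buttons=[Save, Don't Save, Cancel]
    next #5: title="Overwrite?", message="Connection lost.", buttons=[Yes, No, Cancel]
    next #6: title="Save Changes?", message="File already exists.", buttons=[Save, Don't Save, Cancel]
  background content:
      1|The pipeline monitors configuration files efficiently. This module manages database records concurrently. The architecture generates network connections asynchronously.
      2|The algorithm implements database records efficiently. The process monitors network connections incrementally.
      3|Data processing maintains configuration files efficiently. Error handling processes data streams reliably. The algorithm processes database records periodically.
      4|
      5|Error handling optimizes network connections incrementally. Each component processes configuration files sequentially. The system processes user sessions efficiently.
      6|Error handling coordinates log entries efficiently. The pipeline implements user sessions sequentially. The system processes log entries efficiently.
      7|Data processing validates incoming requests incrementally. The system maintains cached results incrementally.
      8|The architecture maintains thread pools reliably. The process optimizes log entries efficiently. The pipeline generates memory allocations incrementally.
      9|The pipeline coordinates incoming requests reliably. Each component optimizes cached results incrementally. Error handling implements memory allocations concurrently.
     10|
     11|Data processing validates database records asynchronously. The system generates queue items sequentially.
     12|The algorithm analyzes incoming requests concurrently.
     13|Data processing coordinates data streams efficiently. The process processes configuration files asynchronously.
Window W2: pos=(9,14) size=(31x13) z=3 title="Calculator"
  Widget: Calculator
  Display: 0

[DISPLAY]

───────────────────────────────────┨
The pipeline monitors configuration┃
The algorithm implements database r┃
Data processing maintains configura┃
       ┌──────────────────┐        ┃
Error h│    Overwrite?    │twork co┃
Error h│ Connection lost. │log entr┃
Data pr│       [OK]       │ncoming ┃
The ar┏━━━━━━━━━━━━━━━━━━━━━━━━━━━━━
The pi┃ Calculator                  
      ┠─────────────────────────────
Data p┃                            0
━━━━━━┃┌───┬───┬───┬───┐            
    ┃·┃│ 7 │ 8 │ 9 │ ÷ │            
    ┃·┃├───┼───┼───┼───┤            
    ┃ ┃│ 4 │ 5 │ 6 │ × │            
    ┃ ┃├───┼───┼───┼───┤            
    ┃ ┃│ 1 │ 2 │ 3 │ - │            
    ┗━┃├───┼───┼───┼───┤            
      ┃│ 0 │ . │ = │ + │            
      ┗━━━━━━━━━━━━━━━━━━━━━━━━━━━━━
                                    
                                    


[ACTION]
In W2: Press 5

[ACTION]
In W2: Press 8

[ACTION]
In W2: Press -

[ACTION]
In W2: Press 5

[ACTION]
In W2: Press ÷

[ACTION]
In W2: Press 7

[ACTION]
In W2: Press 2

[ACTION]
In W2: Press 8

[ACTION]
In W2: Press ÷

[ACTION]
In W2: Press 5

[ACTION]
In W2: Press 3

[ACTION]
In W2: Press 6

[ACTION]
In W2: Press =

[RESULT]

───────────────────────────────────┨
The pipeline monitors configuration┃
The algorithm implements database r┃
Data processing maintains configura┃
       ┌──────────────────┐        ┃
Error h│    Overwrite?    │twork co┃
Error h│ Connection lost. │log entr┃
Data pr│       [OK]       │ncoming ┃
The ar┏━━━━━━━━━━━━━━━━━━━━━━━━━━━━━
The pi┃ Calculator                  
      ┠─────────────────────────────
Data p┃              0.0001358249959
━━━━━━┃┌───┬───┬───┬───┐            
    ┃·┃│ 7 │ 8 │ 9 │ ÷ │            
    ┃·┃├───┼───┼───┼───┤            
    ┃ ┃│ 4 │ 5 │ 6 │ × │            
    ┃ ┃├───┼───┼───┼───┤            
    ┃ ┃│ 1 │ 2 │ 3 │ - │            
    ┗━┃├───┼───┼───┼───┤            
      ┃│ 0 │ . │ = │ + │            
      ┗━━━━━━━━━━━━━━━━━━━━━━━━━━━━━
                                    
                                    
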